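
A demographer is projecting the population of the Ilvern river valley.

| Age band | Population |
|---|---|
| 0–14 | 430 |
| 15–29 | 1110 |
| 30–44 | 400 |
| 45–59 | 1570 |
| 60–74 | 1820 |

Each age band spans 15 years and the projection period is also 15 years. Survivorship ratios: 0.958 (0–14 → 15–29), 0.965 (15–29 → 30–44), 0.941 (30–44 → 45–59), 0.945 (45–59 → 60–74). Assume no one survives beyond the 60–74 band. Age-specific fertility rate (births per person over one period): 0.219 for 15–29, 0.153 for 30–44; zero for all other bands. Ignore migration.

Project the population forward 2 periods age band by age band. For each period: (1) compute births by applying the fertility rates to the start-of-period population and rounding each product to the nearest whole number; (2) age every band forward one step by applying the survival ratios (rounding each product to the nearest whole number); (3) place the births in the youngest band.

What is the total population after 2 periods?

[period 1]
Births: 1110 * 0.219 = 243  |  400 * 0.153 = 61 → 304
15–29: 430 * 0.958 = 412
30–44: 1110 * 0.965 = 1071
45–59: 400 * 0.941 = 376
60–74: 1570 * 0.945 = 1484
→ [304, 412, 1071, 376, 1484]
[period 2]
Births: 412 * 0.219 = 90  |  1071 * 0.153 = 164 → 254
15–29: 304 * 0.958 = 291
30–44: 412 * 0.965 = 398
45–59: 1071 * 0.941 = 1008
60–74: 376 * 0.945 = 355
→ [254, 291, 398, 1008, 355]
Total after period 2: 254 + 291 + 398 + 1008 + 355 = 2306

2306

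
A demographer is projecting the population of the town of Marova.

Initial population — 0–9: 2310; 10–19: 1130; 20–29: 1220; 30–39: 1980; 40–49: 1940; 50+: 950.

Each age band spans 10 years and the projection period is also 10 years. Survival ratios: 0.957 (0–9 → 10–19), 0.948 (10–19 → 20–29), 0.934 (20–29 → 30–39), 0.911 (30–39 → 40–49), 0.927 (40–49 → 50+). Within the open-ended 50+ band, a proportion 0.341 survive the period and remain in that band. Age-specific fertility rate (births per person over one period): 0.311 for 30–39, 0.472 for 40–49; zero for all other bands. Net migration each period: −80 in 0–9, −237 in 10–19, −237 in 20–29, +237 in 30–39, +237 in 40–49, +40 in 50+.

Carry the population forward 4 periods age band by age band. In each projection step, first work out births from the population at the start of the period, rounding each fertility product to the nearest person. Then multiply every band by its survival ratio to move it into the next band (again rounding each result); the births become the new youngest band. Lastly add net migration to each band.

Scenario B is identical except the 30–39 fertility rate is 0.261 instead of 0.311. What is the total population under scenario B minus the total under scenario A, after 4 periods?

-285

Call the bands 1 to 6, youngest first.
After projecting period 1:
Births: 1980 × 0.311 = 616 ; 1940 × 0.472 = 916 → 1532
Band 2: 2310 × 0.957 = 2211
Band 3: 1130 × 0.948 = 1071
Band 4: 1220 × 0.934 = 1139
Band 5: 1980 × 0.911 = 1804
Band 6: 1940 × 0.927 + 950 × 0.341 = 1798 + 324 = 2122
Net migration: Band 1 − 80 → 1452; Band 2 − 237 → 1974; Band 3 − 237 → 834; Band 4 + 237 → 1376; Band 5 + 237 → 2041; Band 6 + 40 → 2162
→ [1452, 1974, 834, 1376, 2041, 2162]
After projecting period 2:
Births: 1376 × 0.311 = 428 ; 2041 × 0.472 = 963 → 1391
Band 2: 1452 × 0.957 = 1390
Band 3: 1974 × 0.948 = 1871
Band 4: 834 × 0.934 = 779
Band 5: 1376 × 0.911 = 1254
Band 6: 2041 × 0.927 + 2162 × 0.341 = 1892 + 737 = 2629
Net migration: Band 1 − 80 → 1311; Band 2 − 237 → 1153; Band 3 − 237 → 1634; Band 4 + 237 → 1016; Band 5 + 237 → 1491; Band 6 + 40 → 2669
→ [1311, 1153, 1634, 1016, 1491, 2669]
After projecting period 3:
Births: 1016 × 0.311 = 316 ; 1491 × 0.472 = 704 → 1020
Band 2: 1311 × 0.957 = 1255
Band 3: 1153 × 0.948 = 1093
Band 4: 1634 × 0.934 = 1526
Band 5: 1016 × 0.911 = 926
Band 6: 1491 × 0.927 + 2669 × 0.341 = 1382 + 910 = 2292
Net migration: Band 1 − 80 → 940; Band 2 − 237 → 1018; Band 3 − 237 → 856; Band 4 + 237 → 1763; Band 5 + 237 → 1163; Band 6 + 40 → 2332
→ [940, 1018, 856, 1763, 1163, 2332]
After projecting period 4:
Births: 1763 × 0.311 = 548 ; 1163 × 0.472 = 549 → 1097
Band 2: 940 × 0.957 = 900
Band 3: 1018 × 0.948 = 965
Band 4: 856 × 0.934 = 800
Band 5: 1763 × 0.911 = 1606
Band 6: 1163 × 0.927 + 2332 × 0.341 = 1078 + 795 = 1873
Net migration: Band 1 − 80 → 1017; Band 2 − 237 → 663; Band 3 − 237 → 728; Band 4 + 237 → 1037; Band 5 + 237 → 1843; Band 6 + 40 → 1913
→ [1017, 663, 728, 1037, 1843, 1913]
Scenario A total after 4 periods: 7201
Scenario B projection —
After projecting period 1:
Births: 1980 × 0.261 = 517 ; 1940 × 0.472 = 916 → 1433
Band 2: 2310 × 0.957 = 2211
Band 3: 1130 × 0.948 = 1071
Band 4: 1220 × 0.934 = 1139
Band 5: 1980 × 0.911 = 1804
Band 6: 1940 × 0.927 + 950 × 0.341 = 1798 + 324 = 2122
Net migration: Band 1 − 80 → 1353; Band 2 − 237 → 1974; Band 3 − 237 → 834; Band 4 + 237 → 1376; Band 5 + 237 → 2041; Band 6 + 40 → 2162
→ [1353, 1974, 834, 1376, 2041, 2162]
After projecting period 2:
Births: 1376 × 0.261 = 359 ; 2041 × 0.472 = 963 → 1322
Band 2: 1353 × 0.957 = 1295
Band 3: 1974 × 0.948 = 1871
Band 4: 834 × 0.934 = 779
Band 5: 1376 × 0.911 = 1254
Band 6: 2041 × 0.927 + 2162 × 0.341 = 1892 + 737 = 2629
Net migration: Band 1 − 80 → 1242; Band 2 − 237 → 1058; Band 3 − 237 → 1634; Band 4 + 237 → 1016; Band 5 + 237 → 1491; Band 6 + 40 → 2669
→ [1242, 1058, 1634, 1016, 1491, 2669]
After projecting period 3:
Births: 1016 × 0.261 = 265 ; 1491 × 0.472 = 704 → 969
Band 2: 1242 × 0.957 = 1189
Band 3: 1058 × 0.948 = 1003
Band 4: 1634 × 0.934 = 1526
Band 5: 1016 × 0.911 = 926
Band 6: 1491 × 0.927 + 2669 × 0.341 = 1382 + 910 = 2292
Net migration: Band 1 − 80 → 889; Band 2 − 237 → 952; Band 3 − 237 → 766; Band 4 + 237 → 1763; Band 5 + 237 → 1163; Band 6 + 40 → 2332
→ [889, 952, 766, 1763, 1163, 2332]
After projecting period 4:
Births: 1763 × 0.261 = 460 ; 1163 × 0.472 = 549 → 1009
Band 2: 889 × 0.957 = 851
Band 3: 952 × 0.948 = 902
Band 4: 766 × 0.934 = 715
Band 5: 1763 × 0.911 = 1606
Band 6: 1163 × 0.927 + 2332 × 0.341 = 1078 + 795 = 1873
Net migration: Band 1 − 80 → 929; Band 2 − 237 → 614; Band 3 − 237 → 665; Band 4 + 237 → 952; Band 5 + 237 → 1843; Band 6 + 40 → 1913
→ [929, 614, 665, 952, 1843, 1913]
Scenario B total after 4 periods: 6916
Difference B − A = 6916 − 7201 = -285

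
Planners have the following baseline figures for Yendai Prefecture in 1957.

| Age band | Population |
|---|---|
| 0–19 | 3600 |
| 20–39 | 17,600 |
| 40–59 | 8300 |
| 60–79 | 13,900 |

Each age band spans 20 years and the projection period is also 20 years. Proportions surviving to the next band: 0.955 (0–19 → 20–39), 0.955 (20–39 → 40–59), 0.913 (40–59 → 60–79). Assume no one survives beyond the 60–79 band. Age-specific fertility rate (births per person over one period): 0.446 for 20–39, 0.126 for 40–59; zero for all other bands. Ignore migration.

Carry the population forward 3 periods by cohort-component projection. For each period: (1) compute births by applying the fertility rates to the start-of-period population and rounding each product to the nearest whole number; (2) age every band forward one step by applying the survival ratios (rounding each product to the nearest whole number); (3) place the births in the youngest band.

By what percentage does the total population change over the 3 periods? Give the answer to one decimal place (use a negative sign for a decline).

-56.7

(Groups numbered youngest = 1 to oldest = 4.)
After projecting period 1:
Births: 17600 × 0.446 = 7850 ; 8300 × 0.126 = 1046 — total 8896
Group 2: 3600 × 0.955 = 3438
Group 3: 17600 × 0.955 = 16808
Group 4: 8300 × 0.913 = 7578
Population now: 0–19=8896, 20–39=3438, 40–59=16808, 60–79=7578
After projecting period 2:
Births: 3438 × 0.446 = 1533 ; 16808 × 0.126 = 2118 — total 3651
Group 2: 8896 × 0.955 = 8496
Group 3: 3438 × 0.955 = 3283
Group 4: 16808 × 0.913 = 15346
Population now: 0–19=3651, 20–39=8496, 40–59=3283, 60–79=15346
After projecting period 3:
Births: 8496 × 0.446 = 3789 ; 3283 × 0.126 = 414 — total 4203
Group 2: 3651 × 0.955 = 3487
Group 3: 8496 × 0.955 = 8114
Group 4: 3283 × 0.913 = 2997
Population now: 0–19=4203, 20–39=3487, 40–59=8114, 60–79=2997
Total: 43400 → 18801; change = -24599; percentage change = -56.7%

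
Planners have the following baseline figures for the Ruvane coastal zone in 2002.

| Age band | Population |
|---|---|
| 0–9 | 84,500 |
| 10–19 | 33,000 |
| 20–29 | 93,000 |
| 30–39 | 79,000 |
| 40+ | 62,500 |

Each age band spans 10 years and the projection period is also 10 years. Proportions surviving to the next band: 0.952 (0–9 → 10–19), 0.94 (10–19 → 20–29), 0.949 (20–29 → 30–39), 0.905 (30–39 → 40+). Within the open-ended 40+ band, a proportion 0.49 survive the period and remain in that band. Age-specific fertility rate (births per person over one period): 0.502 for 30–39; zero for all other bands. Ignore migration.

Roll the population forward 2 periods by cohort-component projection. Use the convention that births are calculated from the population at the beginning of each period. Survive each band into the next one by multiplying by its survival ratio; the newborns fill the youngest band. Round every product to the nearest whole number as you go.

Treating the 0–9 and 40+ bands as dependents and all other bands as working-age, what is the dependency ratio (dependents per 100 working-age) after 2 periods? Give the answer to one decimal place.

122.0

Let group 1 be 0–9 through group 5 = 40+.
— Period 1 —
Births: 79000 × 0.502 = 39658
Group 2: 84500 × 0.952 = 80444
Group 3: 33000 × 0.94 = 31020
Group 4: 93000 × 0.949 = 88257
Group 5: 79000 × 0.905 + 62500 × 0.49 = 71495 + 30625 = 102120
Population now: 0–9=39658, 10–19=80444, 20–29=31020, 30–39=88257, 40+=102120
— Period 2 —
Births: 88257 × 0.502 = 44305
Group 2: 39658 × 0.952 = 37754
Group 3: 80444 × 0.94 = 75617
Group 4: 31020 × 0.949 = 29438
Group 5: 88257 × 0.905 + 102120 × 0.49 = 79873 + 50039 = 129912
Population now: 0–9=44305, 10–19=37754, 20–29=75617, 30–39=29438, 40+=129912
Dependents (band 0–9 + band 40+) = 44305 + 129912 = 174217; working-age = 142809; ratio = 174217/142809 × 100 = 122.0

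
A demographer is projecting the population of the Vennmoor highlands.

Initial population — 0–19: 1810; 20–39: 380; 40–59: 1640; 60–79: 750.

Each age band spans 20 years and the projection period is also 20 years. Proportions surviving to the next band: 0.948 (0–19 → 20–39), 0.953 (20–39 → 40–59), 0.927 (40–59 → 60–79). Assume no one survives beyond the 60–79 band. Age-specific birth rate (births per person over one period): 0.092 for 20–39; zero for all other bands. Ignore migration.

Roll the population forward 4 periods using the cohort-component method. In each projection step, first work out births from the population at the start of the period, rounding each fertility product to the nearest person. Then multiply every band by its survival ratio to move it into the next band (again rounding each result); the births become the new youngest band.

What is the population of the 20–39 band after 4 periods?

3

Period 1.
Births: 380 × 0.092 = 35
20–39: 1810 × 0.948 = 1716
40–59: 380 × 0.953 = 362
60–79: 1640 × 0.927 = 1520
End of period: [35, 1716, 362, 1520]
Period 2.
Births: 1716 × 0.092 = 158
20–39: 35 × 0.948 = 33
40–59: 1716 × 0.953 = 1635
60–79: 362 × 0.927 = 336
End of period: [158, 33, 1635, 336]
Period 3.
Births: 33 × 0.092 = 3
20–39: 158 × 0.948 = 150
40–59: 33 × 0.953 = 31
60–79: 1635 × 0.927 = 1516
End of period: [3, 150, 31, 1516]
Period 4.
Births: 150 × 0.092 = 14
20–39: 3 × 0.948 = 3
40–59: 150 × 0.953 = 143
60–79: 31 × 0.927 = 29
End of period: [14, 3, 143, 29]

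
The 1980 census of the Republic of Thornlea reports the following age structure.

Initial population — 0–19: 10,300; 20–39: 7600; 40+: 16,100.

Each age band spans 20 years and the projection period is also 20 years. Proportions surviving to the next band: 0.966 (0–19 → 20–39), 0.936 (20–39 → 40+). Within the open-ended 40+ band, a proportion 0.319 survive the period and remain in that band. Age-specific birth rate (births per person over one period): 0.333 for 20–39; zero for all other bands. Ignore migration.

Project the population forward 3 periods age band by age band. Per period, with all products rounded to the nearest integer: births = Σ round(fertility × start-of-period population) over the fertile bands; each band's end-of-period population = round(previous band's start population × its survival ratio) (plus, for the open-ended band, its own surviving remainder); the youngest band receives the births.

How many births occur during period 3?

814

Let group 1 be 0–19 through group 3 = 40+.
Period 1.
Births: 7600 × 0.333 = 2531
Group 2: 10300 × 0.966 = 9950
Group 3: 7600 × 0.936 + 16100 × 0.319 = 7114 + 5136 = 12250
Population now: 0–19=2531, 20–39=9950, 40+=12250
Period 2.
Births: 9950 × 0.333 = 3313
Group 2: 2531 × 0.966 = 2445
Group 3: 9950 × 0.936 + 12250 × 0.319 = 9313 + 3908 = 13221
Population now: 0–19=3313, 20–39=2445, 40+=13221
Period 3.
Births: 2445 × 0.333 = 814
Group 2: 3313 × 0.966 = 3200
Group 3: 2445 × 0.936 + 13221 × 0.319 = 2289 + 4217 = 6506
Population now: 0–19=814, 20–39=3200, 40+=6506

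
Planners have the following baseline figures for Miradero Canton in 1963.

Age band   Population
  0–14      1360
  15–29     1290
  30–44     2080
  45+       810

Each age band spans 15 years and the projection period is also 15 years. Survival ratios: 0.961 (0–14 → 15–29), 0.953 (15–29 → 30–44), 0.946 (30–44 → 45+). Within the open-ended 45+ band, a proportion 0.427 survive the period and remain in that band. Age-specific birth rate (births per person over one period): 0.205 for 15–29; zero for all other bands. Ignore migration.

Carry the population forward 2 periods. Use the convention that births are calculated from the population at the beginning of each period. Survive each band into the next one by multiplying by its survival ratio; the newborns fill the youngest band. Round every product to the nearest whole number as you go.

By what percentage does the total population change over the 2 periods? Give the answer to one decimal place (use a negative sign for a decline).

Call the groups 1 to 4, youngest first.
Period 1:
Births: 1290 × 0.205 = 264
Group 2: 1360 × 0.961 = 1307
Group 3: 1290 × 0.953 = 1229
Group 4: 2080 × 0.946 + 810 × 0.427 = 1968 + 346 = 2314
End of period: [264, 1307, 1229, 2314]
Period 2:
Births: 1307 × 0.205 = 268
Group 2: 264 × 0.961 = 254
Group 3: 1307 × 0.953 = 1246
Group 4: 1229 × 0.946 + 2314 × 0.427 = 1163 + 988 = 2151
End of period: [268, 254, 1246, 2151]
Total: 5540 → 3919; change = -1621; percentage change = -29.3%

-29.3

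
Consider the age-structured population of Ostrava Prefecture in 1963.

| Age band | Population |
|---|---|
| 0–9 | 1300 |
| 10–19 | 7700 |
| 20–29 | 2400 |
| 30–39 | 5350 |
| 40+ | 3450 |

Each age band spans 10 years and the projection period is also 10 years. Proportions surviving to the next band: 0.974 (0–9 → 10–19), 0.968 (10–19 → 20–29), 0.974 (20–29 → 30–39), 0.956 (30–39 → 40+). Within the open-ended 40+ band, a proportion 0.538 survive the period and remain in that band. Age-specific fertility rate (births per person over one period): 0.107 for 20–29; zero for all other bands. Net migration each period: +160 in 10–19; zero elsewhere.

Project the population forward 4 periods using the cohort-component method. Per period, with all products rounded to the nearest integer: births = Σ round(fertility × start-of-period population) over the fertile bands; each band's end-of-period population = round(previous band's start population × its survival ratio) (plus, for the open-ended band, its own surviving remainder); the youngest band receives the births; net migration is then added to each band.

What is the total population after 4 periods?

After projecting period 1:
Births: 2400 * 0.107 = 257
10–19: 1300 * 0.974 = 1266
20–29: 7700 * 0.968 = 7454
30–39: 2400 * 0.974 = 2338
40+: 5350 * 0.956 + 3450 * 0.538 = 5115 + 1856 = 6971
Net migration: 10–19 + 160 → 1426
→ [257, 1426, 7454, 2338, 6971]
After projecting period 2:
Births: 7454 * 0.107 = 798
10–19: 257 * 0.974 = 250
20–29: 1426 * 0.968 = 1380
30–39: 7454 * 0.974 = 7260
40+: 2338 * 0.956 + 6971 * 0.538 = 2235 + 3750 = 5985
Net migration: 10–19 + 160 → 410
→ [798, 410, 1380, 7260, 5985]
After projecting period 3:
Births: 1380 * 0.107 = 148
10–19: 798 * 0.974 = 777
20–29: 410 * 0.968 = 397
30–39: 1380 * 0.974 = 1344
40+: 7260 * 0.956 + 5985 * 0.538 = 6941 + 3220 = 10161
Net migration: 10–19 + 160 → 937
→ [148, 937, 397, 1344, 10161]
After projecting period 4:
Births: 397 * 0.107 = 42
10–19: 148 * 0.974 = 144
20–29: 937 * 0.968 = 907
30–39: 397 * 0.974 = 387
40+: 1344 * 0.956 + 10161 * 0.538 = 1285 + 5467 = 6752
Net migration: 10–19 + 160 → 304
→ [42, 304, 907, 387, 6752]
Total after period 4: 42 + 304 + 907 + 387 + 6752 = 8392

8392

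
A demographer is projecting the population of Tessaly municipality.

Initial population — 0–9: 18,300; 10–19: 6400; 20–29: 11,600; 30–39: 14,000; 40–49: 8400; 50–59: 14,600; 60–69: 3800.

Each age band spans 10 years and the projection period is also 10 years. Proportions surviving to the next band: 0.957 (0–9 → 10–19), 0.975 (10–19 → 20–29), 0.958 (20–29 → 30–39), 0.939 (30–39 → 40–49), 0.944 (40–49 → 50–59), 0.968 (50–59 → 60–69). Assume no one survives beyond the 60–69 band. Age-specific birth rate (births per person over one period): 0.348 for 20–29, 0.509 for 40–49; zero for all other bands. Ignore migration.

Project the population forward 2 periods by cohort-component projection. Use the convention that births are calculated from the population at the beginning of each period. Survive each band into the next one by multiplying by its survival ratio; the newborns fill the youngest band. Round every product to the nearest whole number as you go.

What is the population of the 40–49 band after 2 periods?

10435

(Groups numbered youngest = 1 to oldest = 7.)
[period 1]
Births: 11600 * 0.348 = 4037 ; 8400 * 0.509 = 4276 → total 8313
Group 2: 18300 * 0.957 = 17513
Group 3: 6400 * 0.975 = 6240
Group 4: 11600 * 0.958 = 11113
Group 5: 14000 * 0.939 = 13146
Group 6: 8400 * 0.944 = 7930
Group 7: 14600 * 0.968 = 14133
→ [8313, 17513, 6240, 11113, 13146, 7930, 14133]
[period 2]
Births: 6240 * 0.348 = 2172 ; 13146 * 0.509 = 6691 → total 8863
Group 2: 8313 * 0.957 = 7956
Group 3: 17513 * 0.975 = 17075
Group 4: 6240 * 0.958 = 5978
Group 5: 11113 * 0.939 = 10435
Group 6: 13146 * 0.944 = 12410
Group 7: 7930 * 0.968 = 7676
→ [8863, 7956, 17075, 5978, 10435, 12410, 7676]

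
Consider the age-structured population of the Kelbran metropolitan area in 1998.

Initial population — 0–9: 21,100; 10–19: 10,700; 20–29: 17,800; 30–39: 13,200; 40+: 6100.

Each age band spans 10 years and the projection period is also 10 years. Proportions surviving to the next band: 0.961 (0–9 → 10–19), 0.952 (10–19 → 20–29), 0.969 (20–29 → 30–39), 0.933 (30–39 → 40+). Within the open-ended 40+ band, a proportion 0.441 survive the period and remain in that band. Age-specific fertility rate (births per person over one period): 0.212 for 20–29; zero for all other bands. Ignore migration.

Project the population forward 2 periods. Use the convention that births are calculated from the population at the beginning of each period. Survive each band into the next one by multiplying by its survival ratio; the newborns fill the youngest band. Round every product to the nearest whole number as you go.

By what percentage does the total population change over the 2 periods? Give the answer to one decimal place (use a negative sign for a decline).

-16.3

— Period 1 —
Births: 17800 × 0.212 = 3774
10–19: 21100 × 0.961 = 20277
20–29: 10700 × 0.952 = 10186
30–39: 17800 × 0.969 = 17248
40+: 13200 × 0.933 + 6100 × 0.441 = 12316 + 2690 = 15006
End of period: [3774, 20277, 10186, 17248, 15006]
— Period 2 —
Births: 10186 × 0.212 = 2159
10–19: 3774 × 0.961 = 3627
20–29: 20277 × 0.952 = 19304
30–39: 10186 × 0.969 = 9870
40+: 17248 × 0.933 + 15006 × 0.441 = 16092 + 6618 = 22710
End of period: [2159, 3627, 19304, 9870, 22710]
Total: 68900 → 57670; change = -11230; percentage change = -16.3%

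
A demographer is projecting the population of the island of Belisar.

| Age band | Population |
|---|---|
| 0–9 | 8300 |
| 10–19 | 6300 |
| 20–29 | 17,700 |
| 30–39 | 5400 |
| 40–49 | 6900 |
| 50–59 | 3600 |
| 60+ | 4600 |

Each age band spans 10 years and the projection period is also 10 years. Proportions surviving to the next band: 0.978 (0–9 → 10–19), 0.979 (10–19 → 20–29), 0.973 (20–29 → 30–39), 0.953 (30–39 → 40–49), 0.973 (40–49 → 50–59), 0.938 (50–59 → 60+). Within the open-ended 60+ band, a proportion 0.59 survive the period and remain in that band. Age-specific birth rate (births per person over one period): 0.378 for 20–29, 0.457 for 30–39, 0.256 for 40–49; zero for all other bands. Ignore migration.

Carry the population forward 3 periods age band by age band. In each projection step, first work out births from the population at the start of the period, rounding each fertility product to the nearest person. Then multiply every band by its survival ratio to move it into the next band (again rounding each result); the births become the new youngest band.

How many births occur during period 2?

(Groups numbered youngest = 1 to oldest = 7.)
Period 1:
Births: 17700 × 0.378 = 6691, 5400 × 0.457 = 2468, 6900 × 0.256 = 1766 → 10925
Group 2: 8300 × 0.978 = 8117
Group 3: 6300 × 0.979 = 6168
Group 4: 17700 × 0.973 = 17222
Group 5: 5400 × 0.953 = 5146
Group 6: 6900 × 0.973 = 6714
Group 7: 3600 × 0.938 + 4600 × 0.59 = 3377 + 2714 = 6091
End of period: [10925, 8117, 6168, 17222, 5146, 6714, 6091]
Period 2:
Births: 6168 × 0.378 = 2332, 17222 × 0.457 = 7870, 5146 × 0.256 = 1317 → 11519
Group 2: 10925 × 0.978 = 10685
Group 3: 8117 × 0.979 = 7947
Group 4: 6168 × 0.973 = 6001
Group 5: 17222 × 0.953 = 16413
Group 6: 5146 × 0.973 = 5007
Group 7: 6714 × 0.938 + 6091 × 0.59 = 6298 + 3594 = 9892
End of period: [11519, 10685, 7947, 6001, 16413, 5007, 9892]

11519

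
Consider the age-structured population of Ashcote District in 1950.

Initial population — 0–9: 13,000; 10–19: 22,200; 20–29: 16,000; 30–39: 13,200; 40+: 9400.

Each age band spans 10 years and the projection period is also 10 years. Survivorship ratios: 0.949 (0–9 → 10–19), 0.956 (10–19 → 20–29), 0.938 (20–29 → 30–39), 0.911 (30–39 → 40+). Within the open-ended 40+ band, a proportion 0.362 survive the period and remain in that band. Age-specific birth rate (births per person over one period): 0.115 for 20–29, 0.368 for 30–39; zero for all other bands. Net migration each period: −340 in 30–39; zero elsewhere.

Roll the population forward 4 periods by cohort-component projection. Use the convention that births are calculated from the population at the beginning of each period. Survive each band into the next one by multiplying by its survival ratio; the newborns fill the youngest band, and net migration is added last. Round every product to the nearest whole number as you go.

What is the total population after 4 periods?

43942

Period 1.
Births: 16000 × 0.115 = 1840 ; 13200 × 0.368 = 4858 — total 6698
10–19: 13000 × 0.949 = 12337
20–29: 22200 × 0.956 = 21223
30–39: 16000 × 0.938 = 15008
40+: 13200 × 0.911 + 9400 × 0.362 = 12025 + 3403 = 15428
Net migration: 30–39 − 340 → 14668
Population now: 0–9=6698, 10–19=12337, 20–29=21223, 30–39=14668, 40+=15428
Period 2.
Births: 21223 × 0.115 = 2441 ; 14668 × 0.368 = 5398 — total 7839
10–19: 6698 × 0.949 = 6356
20–29: 12337 × 0.956 = 11794
30–39: 21223 × 0.938 = 19907
40+: 14668 × 0.911 + 15428 × 0.362 = 13363 + 5585 = 18948
Net migration: 30–39 − 340 → 19567
Population now: 0–9=7839, 10–19=6356, 20–29=11794, 30–39=19567, 40+=18948
Period 3.
Births: 11794 × 0.115 = 1356 ; 19567 × 0.368 = 7201 — total 8557
10–19: 7839 × 0.949 = 7439
20–29: 6356 × 0.956 = 6076
30–39: 11794 × 0.938 = 11063
40+: 19567 × 0.911 + 18948 × 0.362 = 17826 + 6859 = 24685
Net migration: 30–39 − 340 → 10723
Population now: 0–9=8557, 10–19=7439, 20–29=6076, 30–39=10723, 40+=24685
Period 4.
Births: 6076 × 0.115 = 699 ; 10723 × 0.368 = 3946 — total 4645
10–19: 8557 × 0.949 = 8121
20–29: 7439 × 0.956 = 7112
30–39: 6076 × 0.938 = 5699
40+: 10723 × 0.911 + 24685 × 0.362 = 9769 + 8936 = 18705
Net migration: 30–39 − 340 → 5359
Population now: 0–9=4645, 10–19=8121, 20–29=7112, 30–39=5359, 40+=18705
Total after period 4: 4645 + 8121 + 7112 + 5359 + 18705 = 43942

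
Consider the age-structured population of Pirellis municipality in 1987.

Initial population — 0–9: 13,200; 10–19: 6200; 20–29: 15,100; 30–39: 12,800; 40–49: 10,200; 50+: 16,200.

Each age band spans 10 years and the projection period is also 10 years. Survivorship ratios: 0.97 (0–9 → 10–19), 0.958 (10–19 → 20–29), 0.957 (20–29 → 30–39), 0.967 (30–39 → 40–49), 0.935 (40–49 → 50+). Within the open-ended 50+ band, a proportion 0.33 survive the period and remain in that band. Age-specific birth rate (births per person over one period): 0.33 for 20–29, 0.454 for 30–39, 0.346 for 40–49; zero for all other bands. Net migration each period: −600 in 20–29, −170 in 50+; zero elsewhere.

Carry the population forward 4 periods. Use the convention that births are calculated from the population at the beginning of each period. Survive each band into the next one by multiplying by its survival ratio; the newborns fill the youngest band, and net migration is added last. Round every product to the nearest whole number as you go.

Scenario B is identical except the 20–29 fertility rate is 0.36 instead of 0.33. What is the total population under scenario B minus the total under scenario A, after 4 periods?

1424

[period 1]
Births: 15100 × 0.33 = 4983 ; 12800 × 0.454 = 5811 ; 10200 × 0.346 = 3529 — total 14323
10–19: 13200 × 0.97 = 12804
20–29: 6200 × 0.958 = 5940
30–39: 15100 × 0.957 = 14451
40–49: 12800 × 0.967 = 12378
50+: 10200 × 0.935 + 16200 × 0.33 = 9537 + 5346 = 14883
Net migration: 20–29 − 600 → 5340; 50+ − 170 → 14713
Giving 14323 / 12804 / 5340 / 14451 / 12378 / 14713.
[period 2]
Births: 5340 × 0.33 = 1762 ; 14451 × 0.454 = 6561 ; 12378 × 0.346 = 4283 — total 12606
10–19: 14323 × 0.97 = 13893
20–29: 12804 × 0.958 = 12266
30–39: 5340 × 0.957 = 5110
40–49: 14451 × 0.967 = 13974
50+: 12378 × 0.935 + 14713 × 0.33 = 11573 + 4855 = 16428
Net migration: 20–29 − 600 → 11666; 50+ − 170 → 16258
Giving 12606 / 13893 / 11666 / 5110 / 13974 / 16258.
[period 3]
Births: 11666 × 0.33 = 3850 ; 5110 × 0.454 = 2320 ; 13974 × 0.346 = 4835 — total 11005
10–19: 12606 × 0.97 = 12228
20–29: 13893 × 0.958 = 13309
30–39: 11666 × 0.957 = 11164
40–49: 5110 × 0.967 = 4941
50+: 13974 × 0.935 + 16258 × 0.33 = 13066 + 5365 = 18431
Net migration: 20–29 − 600 → 12709; 50+ − 170 → 18261
Giving 11005 / 12228 / 12709 / 11164 / 4941 / 18261.
[period 4]
Births: 12709 × 0.33 = 4194 ; 11164 × 0.454 = 5068 ; 4941 × 0.346 = 1710 — total 10972
10–19: 11005 × 0.97 = 10675
20–29: 12228 × 0.958 = 11714
30–39: 12709 × 0.957 = 12163
40–49: 11164 × 0.967 = 10796
50+: 4941 × 0.935 + 18261 × 0.33 = 4620 + 6026 = 10646
Net migration: 20–29 − 600 → 11114; 50+ − 170 → 10476
Giving 10972 / 10675 / 11114 / 12163 / 10796 / 10476.
Scenario A total after 4 periods: 66196
Scenario B projection —
[period 1]
Births: 15100 × 0.36 = 5436 ; 12800 × 0.454 = 5811 ; 10200 × 0.346 = 3529 — total 14776
10–19: 13200 × 0.97 = 12804
20–29: 6200 × 0.958 = 5940
30–39: 15100 × 0.957 = 14451
40–49: 12800 × 0.967 = 12378
50+: 10200 × 0.935 + 16200 × 0.33 = 9537 + 5346 = 14883
Net migration: 20–29 − 600 → 5340; 50+ − 170 → 14713
Giving 14776 / 12804 / 5340 / 14451 / 12378 / 14713.
[period 2]
Births: 5340 × 0.36 = 1922 ; 14451 × 0.454 = 6561 ; 12378 × 0.346 = 4283 — total 12766
10–19: 14776 × 0.97 = 14333
20–29: 12804 × 0.958 = 12266
30–39: 5340 × 0.957 = 5110
40–49: 14451 × 0.967 = 13974
50+: 12378 × 0.935 + 14713 × 0.33 = 11573 + 4855 = 16428
Net migration: 20–29 − 600 → 11666; 50+ − 170 → 16258
Giving 12766 / 14333 / 11666 / 5110 / 13974 / 16258.
[period 3]
Births: 11666 × 0.36 = 4200 ; 5110 × 0.454 = 2320 ; 13974 × 0.346 = 4835 — total 11355
10–19: 12766 × 0.97 = 12383
20–29: 14333 × 0.958 = 13731
30–39: 11666 × 0.957 = 11164
40–49: 5110 × 0.967 = 4941
50+: 13974 × 0.935 + 16258 × 0.33 = 13066 + 5365 = 18431
Net migration: 20–29 − 600 → 13131; 50+ − 170 → 18261
Giving 11355 / 12383 / 13131 / 11164 / 4941 / 18261.
[period 4]
Births: 13131 × 0.36 = 4727 ; 11164 × 0.454 = 5068 ; 4941 × 0.346 = 1710 — total 11505
10–19: 11355 × 0.97 = 11014
20–29: 12383 × 0.958 = 11863
30–39: 13131 × 0.957 = 12566
40–49: 11164 × 0.967 = 10796
50+: 4941 × 0.935 + 18261 × 0.33 = 4620 + 6026 = 10646
Net migration: 20–29 − 600 → 11263; 50+ − 170 → 10476
Giving 11505 / 11014 / 11263 / 12566 / 10796 / 10476.
Scenario B total after 4 periods: 67620
Difference B − A = 67620 − 66196 = 1424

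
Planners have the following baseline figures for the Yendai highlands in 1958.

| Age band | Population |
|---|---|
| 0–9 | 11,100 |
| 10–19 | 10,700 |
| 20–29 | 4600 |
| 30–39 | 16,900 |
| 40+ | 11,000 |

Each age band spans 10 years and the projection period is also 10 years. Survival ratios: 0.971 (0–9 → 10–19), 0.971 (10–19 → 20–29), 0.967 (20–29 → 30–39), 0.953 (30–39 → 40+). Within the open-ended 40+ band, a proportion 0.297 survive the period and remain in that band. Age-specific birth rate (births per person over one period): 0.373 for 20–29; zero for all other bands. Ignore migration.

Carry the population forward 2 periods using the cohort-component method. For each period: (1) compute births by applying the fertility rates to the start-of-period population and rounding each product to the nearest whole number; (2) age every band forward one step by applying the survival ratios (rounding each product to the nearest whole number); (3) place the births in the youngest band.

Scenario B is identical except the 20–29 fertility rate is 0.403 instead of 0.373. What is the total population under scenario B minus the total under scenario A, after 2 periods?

446

Period 1.
Births: 4600 × 0.373 = 1716
10–19: 11100 × 0.971 = 10778
20–29: 10700 × 0.971 = 10390
30–39: 4600 × 0.967 = 4448
40+: 16900 × 0.953 + 11000 × 0.297 = 16106 + 3267 = 19373
Population now: 0–9=1716, 10–19=10778, 20–29=10390, 30–39=4448, 40+=19373
Period 2.
Births: 10390 × 0.373 = 3875
10–19: 1716 × 0.971 = 1666
20–29: 10778 × 0.971 = 10465
30–39: 10390 × 0.967 = 10047
40+: 4448 × 0.953 + 19373 × 0.297 = 4239 + 5754 = 9993
Population now: 0–9=3875, 10–19=1666, 20–29=10465, 30–39=10047, 40+=9993
Scenario A total after 2 periods: 36046
Scenario B projection —
Period 1.
Births: 4600 × 0.403 = 1854
10–19: 11100 × 0.971 = 10778
20–29: 10700 × 0.971 = 10390
30–39: 4600 × 0.967 = 4448
40+: 16900 × 0.953 + 11000 × 0.297 = 16106 + 3267 = 19373
Population now: 0–9=1854, 10–19=10778, 20–29=10390, 30–39=4448, 40+=19373
Period 2.
Births: 10390 × 0.403 = 4187
10–19: 1854 × 0.971 = 1800
20–29: 10778 × 0.971 = 10465
30–39: 10390 × 0.967 = 10047
40+: 4448 × 0.953 + 19373 × 0.297 = 4239 + 5754 = 9993
Population now: 0–9=4187, 10–19=1800, 20–29=10465, 30–39=10047, 40+=9993
Scenario B total after 2 periods: 36492
Difference B − A = 36492 − 36046 = 446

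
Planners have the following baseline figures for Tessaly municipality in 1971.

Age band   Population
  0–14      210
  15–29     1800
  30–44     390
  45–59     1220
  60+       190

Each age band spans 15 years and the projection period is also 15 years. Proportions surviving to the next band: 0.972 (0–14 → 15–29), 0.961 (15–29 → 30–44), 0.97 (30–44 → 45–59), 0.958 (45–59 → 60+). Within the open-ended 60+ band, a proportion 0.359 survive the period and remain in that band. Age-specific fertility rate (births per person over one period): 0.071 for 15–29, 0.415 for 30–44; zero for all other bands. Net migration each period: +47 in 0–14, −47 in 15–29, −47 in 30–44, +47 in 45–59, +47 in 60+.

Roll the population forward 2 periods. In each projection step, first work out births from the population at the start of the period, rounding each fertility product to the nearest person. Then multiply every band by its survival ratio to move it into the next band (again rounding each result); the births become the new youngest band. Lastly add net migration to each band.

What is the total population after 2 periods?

3736

Let group 1 be 0–14 through group 5 = 60+.
[period 1]
Births: 1800 × 0.071 = 128 ; 390 × 0.415 = 162 → 290
Group 2: 210 × 0.972 = 204
Group 3: 1800 × 0.961 = 1730
Group 4: 390 × 0.97 = 378
Group 5: 1220 × 0.958 + 190 × 0.359 = 1169 + 68 = 1237
Net migration: Group 1 + 47 → 337; Group 2 − 47 → 157; Group 3 − 47 → 1683; Group 4 + 47 → 425; Group 5 + 47 → 1284
Population now: 0–14=337, 15–29=157, 30–44=1683, 45–59=425, 60+=1284
[period 2]
Births: 157 × 0.071 = 11 ; 1683 × 0.415 = 698 → 709
Group 2: 337 × 0.972 = 328
Group 3: 157 × 0.961 = 151
Group 4: 1683 × 0.97 = 1633
Group 5: 425 × 0.958 + 1284 × 0.359 = 407 + 461 = 868
Net migration: Group 1 + 47 → 756; Group 2 − 47 → 281; Group 3 − 47 → 104; Group 4 + 47 → 1680; Group 5 + 47 → 915
Population now: 0–14=756, 15–29=281, 30–44=104, 45–59=1680, 60+=915
Total after period 2: 756 + 281 + 104 + 1680 + 915 = 3736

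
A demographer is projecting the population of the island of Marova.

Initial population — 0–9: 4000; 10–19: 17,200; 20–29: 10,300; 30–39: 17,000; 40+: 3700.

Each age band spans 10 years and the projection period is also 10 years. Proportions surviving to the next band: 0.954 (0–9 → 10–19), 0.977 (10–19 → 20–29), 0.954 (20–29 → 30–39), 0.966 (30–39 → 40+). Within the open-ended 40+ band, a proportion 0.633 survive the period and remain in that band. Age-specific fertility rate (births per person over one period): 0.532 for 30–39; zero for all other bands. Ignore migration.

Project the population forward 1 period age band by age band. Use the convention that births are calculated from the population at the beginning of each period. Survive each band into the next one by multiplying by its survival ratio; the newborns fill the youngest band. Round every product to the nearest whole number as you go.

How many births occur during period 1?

9044

(Bands numbered youngest = 1 to oldest = 5.)
Period 1:
Births: 17000 × 0.532 = 9044
Band 2: 4000 × 0.954 = 3816
Band 3: 17200 × 0.977 = 16804
Band 4: 10300 × 0.954 = 9826
Band 5: 17000 × 0.966 + 3700 × 0.633 = 16422 + 2342 = 18764
Giving 9044 / 3816 / 16804 / 9826 / 18764.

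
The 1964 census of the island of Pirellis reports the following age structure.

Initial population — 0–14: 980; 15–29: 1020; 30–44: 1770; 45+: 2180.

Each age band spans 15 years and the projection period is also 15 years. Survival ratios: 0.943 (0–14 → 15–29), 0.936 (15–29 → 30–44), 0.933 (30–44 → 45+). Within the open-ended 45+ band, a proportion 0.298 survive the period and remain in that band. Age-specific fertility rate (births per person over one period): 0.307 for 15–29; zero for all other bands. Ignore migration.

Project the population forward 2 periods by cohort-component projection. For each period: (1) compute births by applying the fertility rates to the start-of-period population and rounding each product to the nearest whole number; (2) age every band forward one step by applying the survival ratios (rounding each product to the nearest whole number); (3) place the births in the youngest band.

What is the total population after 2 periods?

Period 1.
Births: 1020 × 0.307 = 313
15–29: 980 × 0.943 = 924
30–44: 1020 × 0.936 = 955
45+: 1770 × 0.933 + 2180 × 0.298 = 1651 + 650 = 2301
Giving 313 / 924 / 955 / 2301.
Period 2.
Births: 924 × 0.307 = 284
15–29: 313 × 0.943 = 295
30–44: 924 × 0.936 = 865
45+: 955 × 0.933 + 2301 × 0.298 = 891 + 686 = 1577
Giving 284 / 295 / 865 / 1577.
Total after period 2: 284 + 295 + 865 + 1577 = 3021

3021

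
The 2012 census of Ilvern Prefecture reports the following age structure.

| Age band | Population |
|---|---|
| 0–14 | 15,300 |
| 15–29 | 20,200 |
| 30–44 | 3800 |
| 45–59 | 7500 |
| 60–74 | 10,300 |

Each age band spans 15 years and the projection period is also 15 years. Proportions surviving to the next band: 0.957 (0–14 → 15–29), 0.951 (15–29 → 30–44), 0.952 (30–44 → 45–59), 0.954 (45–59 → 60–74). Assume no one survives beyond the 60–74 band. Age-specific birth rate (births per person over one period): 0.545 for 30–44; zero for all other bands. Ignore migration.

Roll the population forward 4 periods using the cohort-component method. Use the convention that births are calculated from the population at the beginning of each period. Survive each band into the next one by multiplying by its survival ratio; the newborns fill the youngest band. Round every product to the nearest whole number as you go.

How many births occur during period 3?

7589

Numbering the bands 1..5 from youngest to oldest:
Period 1.
Births: 3800 × 0.545 = 2071
Band 2: 15300 × 0.957 = 14642
Band 3: 20200 × 0.951 = 19210
Band 4: 3800 × 0.952 = 3618
Band 5: 7500 × 0.954 = 7155
Population now: 0–14=2071, 15–29=14642, 30–44=19210, 45–59=3618, 60–74=7155
Period 2.
Births: 19210 × 0.545 = 10469
Band 2: 2071 × 0.957 = 1982
Band 3: 14642 × 0.951 = 13925
Band 4: 19210 × 0.952 = 18288
Band 5: 3618 × 0.954 = 3452
Population now: 0–14=10469, 15–29=1982, 30–44=13925, 45–59=18288, 60–74=3452
Period 3.
Births: 13925 × 0.545 = 7589
Band 2: 10469 × 0.957 = 10019
Band 3: 1982 × 0.951 = 1885
Band 4: 13925 × 0.952 = 13257
Band 5: 18288 × 0.954 = 17447
Population now: 0–14=7589, 15–29=10019, 30–44=1885, 45–59=13257, 60–74=17447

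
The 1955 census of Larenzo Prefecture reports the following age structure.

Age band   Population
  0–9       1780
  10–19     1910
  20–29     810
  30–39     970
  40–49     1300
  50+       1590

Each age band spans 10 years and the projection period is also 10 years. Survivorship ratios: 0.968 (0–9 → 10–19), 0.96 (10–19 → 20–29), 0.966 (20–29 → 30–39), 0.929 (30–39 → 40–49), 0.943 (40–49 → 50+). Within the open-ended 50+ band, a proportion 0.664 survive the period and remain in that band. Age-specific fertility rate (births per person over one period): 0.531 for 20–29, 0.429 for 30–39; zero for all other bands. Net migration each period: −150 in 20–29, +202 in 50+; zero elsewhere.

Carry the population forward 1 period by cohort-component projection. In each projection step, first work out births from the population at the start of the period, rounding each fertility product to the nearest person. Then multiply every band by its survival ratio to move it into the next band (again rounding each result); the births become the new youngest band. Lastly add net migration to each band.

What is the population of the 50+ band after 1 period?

2484

Period 1:
Births: 810 * 0.531 = 430 ; 970 * 0.429 = 416 ⇒ total 846
10–19: 1780 * 0.968 = 1723
20–29: 1910 * 0.96 = 1834
30–39: 810 * 0.966 = 782
40–49: 970 * 0.929 = 901
50+: 1300 * 0.943 + 1590 * 0.664 = 1226 + 1056 = 2282
Net migration: 20–29 − 150 → 1684; 50+ + 202 → 2484
→ [846, 1723, 1684, 782, 901, 2484]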